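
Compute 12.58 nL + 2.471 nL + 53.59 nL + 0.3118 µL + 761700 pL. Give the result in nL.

1142.141 nL

In nL:
  12.58 nL → 12.58
  2.471 nL → 2.471
  53.59 nL → 53.59
  0.3118 µL = 0.3118 × 10^3 nL = 311.8
  761700 pL = 761700 × 10^-3 nL = 761.7
Sum: 12.58 + 2.471 + 53.59 + 311.8 + 761.7 = 1142.141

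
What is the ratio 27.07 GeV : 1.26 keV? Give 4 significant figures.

(27.07 × 10^9) / (1.26 × 10^3) = 21.484 × 10^6

21480000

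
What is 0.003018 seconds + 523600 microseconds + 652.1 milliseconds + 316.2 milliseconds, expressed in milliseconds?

In milliseconds:
  0.003018 seconds = 0.003018e3 milliseconds = 3.018
  523600 microseconds = 523600e-3 milliseconds = 523.6
  652.1 milliseconds → 652.1
  316.2 milliseconds → 316.2
Sum: 3.018 + 523.6 + 652.1 + 316.2 = 1494.918

1494.918 milliseconds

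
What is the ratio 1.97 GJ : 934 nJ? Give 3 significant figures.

(1.97e9) / (934e-9) = 0.002109e18

2110000000000000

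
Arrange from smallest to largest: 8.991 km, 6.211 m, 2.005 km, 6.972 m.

8.991 km = 8991 m
6.211 m = 6.211 m
2.005 km = 2005 m
6.972 m = 6.972 m

6.211 m < 6.972 m < 2.005 km < 8.991 km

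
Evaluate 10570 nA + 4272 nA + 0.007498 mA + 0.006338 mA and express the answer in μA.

In μA:
  10570 nA = 10570 × 10^-3 μA = 10.57
  4272 nA = 4272 × 10^-3 μA = 4.272
  0.007498 mA = 0.007498 × 10^3 μA = 7.498
  0.006338 mA = 0.006338 × 10^3 μA = 6.338
Sum: 10.57 + 4.272 + 7.498 + 6.338 = 28.678

28.678 μA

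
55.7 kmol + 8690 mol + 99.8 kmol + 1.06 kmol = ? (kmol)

In kmol:
  55.7 kmol → 55.7
  8690 mol = 8690e-3 kmol = 8.69
  99.8 kmol → 99.8
  1.06 kmol → 1.06
Sum: 55.7 + 8.69 + 99.8 + 1.06 = 165.25

165.25 kmol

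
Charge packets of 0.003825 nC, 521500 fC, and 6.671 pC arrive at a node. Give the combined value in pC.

In pC:
  0.003825 nC = 0.003825 × 10^3 pC = 3.825
  521500 fC = 521500 × 10^-3 pC = 521.5
  6.671 pC → 6.671
Sum: 3.825 + 521.5 + 6.671 = 531.996

531.996 pC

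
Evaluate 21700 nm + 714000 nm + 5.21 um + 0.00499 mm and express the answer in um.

745.9 um

In um:
  21700 nm = 21700 × 10^-3 um = 21.7
  714000 nm = 714000 × 10^-3 um = 714
  5.21 um → 5.21
  0.00499 mm = 0.00499 × 10^3 um = 4.99
Sum: 21.7 + 714 + 5.21 + 4.99 = 745.9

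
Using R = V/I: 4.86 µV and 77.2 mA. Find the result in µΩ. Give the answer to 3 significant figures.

63.0 µΩ

(4.86 × 10⁻⁶) / (77.2 × 10⁻³) = 0.062953 × 10⁻³ Ω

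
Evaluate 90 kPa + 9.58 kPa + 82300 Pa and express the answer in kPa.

181.88 kPa

In kPa:
  90 kPa → 90
  9.58 kPa → 9.58
  82300 Pa = 82300e-3 kPa = 82.3
Sum: 90 + 9.58 + 82.3 = 181.88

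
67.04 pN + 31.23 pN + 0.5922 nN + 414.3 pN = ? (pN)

In pN:
  67.04 pN → 67.04
  31.23 pN → 31.23
  0.5922 nN = 0.5922 × 10^3 pN = 592.2
  414.3 pN → 414.3
Sum: 67.04 + 31.23 + 592.2 + 414.3 = 1104.77

1104.77 pN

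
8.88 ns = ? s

0.00000000888 s

nano = 10^-9, (no prefix) = 10^0; factor is 10^-9.
8.88 × 10^-9 = 0.00000000888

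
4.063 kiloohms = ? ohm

4063 ohms

kilo = 10³, (no prefix) = 10⁰; factor is 10³.
4.063 × 10³ = 4063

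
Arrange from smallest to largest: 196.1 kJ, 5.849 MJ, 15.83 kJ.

15.83 kJ < 196.1 kJ < 5.849 MJ

196.1 kJ = 196100 J
5.849 MJ = 5849000 J
15.83 kJ = 15830 J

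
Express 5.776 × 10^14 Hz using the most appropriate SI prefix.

= 577.6 × 10^12 Hz; 10^12 is tera.

577.6 THz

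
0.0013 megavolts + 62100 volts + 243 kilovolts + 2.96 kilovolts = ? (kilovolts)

In kilovolts:
  0.0013 megavolts = 0.0013 × 10³ kilovolts = 1.3
  62100 volts = 62100 × 10⁻³ kilovolts = 62.1
  243 kilovolts → 243
  2.96 kilovolts → 2.96
Sum: 1.3 + 62.1 + 243 + 2.96 = 309.36

309.36 kilovolts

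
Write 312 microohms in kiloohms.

0.000000312 kiloohms

micro = 1e-6, kilo = 1e3; factor is 1e-9.
312 × 1e-9 = 0.000000312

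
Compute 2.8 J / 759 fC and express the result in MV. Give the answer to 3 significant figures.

3690000 MV

(2.8) / (759e-15) = 0.0036891e15 V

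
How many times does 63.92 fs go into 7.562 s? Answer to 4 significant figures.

118300000000000

(7.562) / (63.92 × 10^-15) = 0.1183 × 10^15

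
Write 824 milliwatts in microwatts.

824000 microwatts

milli = 10⁻³, micro = 10⁻⁶; factor is 10³.
824 × 10³ = 824000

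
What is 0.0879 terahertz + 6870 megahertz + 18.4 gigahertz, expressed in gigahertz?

In gigahertz:
  0.0879 terahertz = 0.0879 × 10³ gigahertz = 87.9
  6870 megahertz = 6870 × 10⁻³ gigahertz = 6.87
  18.4 gigahertz → 18.4
Sum: 87.9 + 6.87 + 18.4 = 113.17

113.17 gigahertz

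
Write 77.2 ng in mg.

nano = 10^-9, milli = 10^-3; factor is 10^-6.
77.2 × 10^-6 = 0.0000772

0.0000772 mg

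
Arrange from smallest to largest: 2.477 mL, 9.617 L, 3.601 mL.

2.477 mL = 0.002477 L
9.617 L = 9.617 L
3.601 mL = 0.003601 L

2.477 mL < 3.601 mL < 9.617 L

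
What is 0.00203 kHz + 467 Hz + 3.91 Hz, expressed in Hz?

In Hz:
  0.00203 kHz = 0.00203 × 10³ Hz = 2.03
  467 Hz → 467
  3.91 Hz → 3.91
Sum: 2.03 + 467 + 3.91 = 472.94

472.94 Hz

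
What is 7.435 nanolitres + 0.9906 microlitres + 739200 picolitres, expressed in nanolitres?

1737.235 nanolitres

In nanolitres:
  7.435 nanolitres → 7.435
  0.9906 microlitres = 0.9906 × 10^3 nanolitres = 990.6
  739200 picolitres = 739200 × 10^-3 nanolitres = 739.2
Sum: 7.435 + 990.6 + 739.2 = 1737.235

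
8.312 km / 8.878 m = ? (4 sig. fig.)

(8.312 × 10^3) / (8.878) = 0.93625 × 10^3

936.2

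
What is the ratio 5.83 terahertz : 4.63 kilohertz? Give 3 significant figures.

(5.83e12) / (4.63e3) = 1.259e9

1260000000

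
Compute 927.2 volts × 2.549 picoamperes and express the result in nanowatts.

2.3634328 nanowatts

927.2 × 2.549 × 10^-12 = 2363.4328 × 10^-12 W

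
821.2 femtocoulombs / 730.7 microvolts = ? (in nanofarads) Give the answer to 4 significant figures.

1.124 nanofarads

(821.2 × 10⁻¹⁵) / (730.7 × 10⁻⁶) = 1.12385 × 10⁻⁹ F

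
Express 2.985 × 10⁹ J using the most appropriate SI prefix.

2.985 GJ

= 2.985 × 10⁹ J; 10⁹ is giga.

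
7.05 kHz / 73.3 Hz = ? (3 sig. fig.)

(7.05 × 10³) / (73.3) = 0.09618 × 10³

96.2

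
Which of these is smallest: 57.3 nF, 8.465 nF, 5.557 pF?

5.557 pF

57.3 nF = 0.0000000573 F
8.465 nF = 0.000000008465 F
5.557 pF = 0.000000000005557 F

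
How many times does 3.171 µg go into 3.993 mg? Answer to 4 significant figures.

1259

(3.993e-3) / (3.171e-6) = 1.2592e3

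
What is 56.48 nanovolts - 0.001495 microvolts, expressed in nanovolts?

54.985 nanovolts

In nanovolts:
  56.48 nanovolts → 56.48
  0.001495 microvolts = 0.001495 × 10^3 nanovolts = 1.495
Difference: 56.48 - 1.495 = 54.985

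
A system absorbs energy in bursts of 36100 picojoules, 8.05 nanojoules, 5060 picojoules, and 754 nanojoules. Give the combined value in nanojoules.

803.21 nanojoules

In nanojoules:
  36100 picojoules = 36100 × 10⁻³ nanojoules = 36.1
  8.05 nanojoules → 8.05
  5060 picojoules = 5060 × 10⁻³ nanojoules = 5.06
  754 nanojoules → 754
Sum: 36.1 + 8.05 + 5.06 + 754 = 803.21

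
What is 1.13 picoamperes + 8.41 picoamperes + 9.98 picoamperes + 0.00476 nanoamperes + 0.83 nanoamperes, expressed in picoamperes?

In picoamperes:
  1.13 picoamperes → 1.13
  8.41 picoamperes → 8.41
  9.98 picoamperes → 9.98
  0.00476 nanoamperes = 0.00476 × 10^3 picoamperes = 4.76
  0.83 nanoamperes = 0.83 × 10^3 picoamperes = 830
Sum: 1.13 + 8.41 + 9.98 + 4.76 + 830 = 854.28

854.28 picoamperes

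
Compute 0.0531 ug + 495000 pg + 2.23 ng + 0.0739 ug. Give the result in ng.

624.23 ng

In ng:
  0.0531 ug = 0.0531 × 10^3 ng = 53.1
  495000 pg = 495000 × 10^-3 ng = 495
  2.23 ng → 2.23
  0.0739 ug = 0.0739 × 10^3 ng = 73.9
Sum: 53.1 + 495 + 2.23 + 73.9 = 624.23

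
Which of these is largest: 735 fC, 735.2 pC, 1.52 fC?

735 fC = 0.000000000000735 C
735.2 pC = 0.0000000007352 C
1.52 fC = 0.00000000000000152 C

735.2 pC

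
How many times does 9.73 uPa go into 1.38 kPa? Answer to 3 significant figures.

(1.38e3) / (9.73e-6) = 0.1418e9

142000000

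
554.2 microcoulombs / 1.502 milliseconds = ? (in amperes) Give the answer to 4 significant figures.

0.3690 amperes

(554.2 × 10⁻⁶) / (1.502 × 10⁻³) = 368.975 × 10⁻³ A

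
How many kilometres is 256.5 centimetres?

0.002565 kilometres

centi = 10⁻², kilo = 10³; factor is 10⁻⁵.
256.5 × 10⁻⁵ = 0.002565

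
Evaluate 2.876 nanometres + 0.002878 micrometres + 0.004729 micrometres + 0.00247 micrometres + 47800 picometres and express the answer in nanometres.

In nanometres:
  2.876 nanometres → 2.876
  0.002878 micrometres = 0.002878 × 10³ nanometres = 2.878
  0.004729 micrometres = 0.004729 × 10³ nanometres = 4.729
  0.00247 micrometres = 0.00247 × 10³ nanometres = 2.47
  47800 picometres = 47800 × 10⁻³ nanometres = 47.8
Sum: 2.876 + 2.878 + 4.729 + 2.47 + 47.8 = 60.753

60.753 nanometres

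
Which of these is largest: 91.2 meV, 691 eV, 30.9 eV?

691 eV

91.2 meV = 0.0912 eV
691 eV = 691 eV
30.9 eV = 30.9 eV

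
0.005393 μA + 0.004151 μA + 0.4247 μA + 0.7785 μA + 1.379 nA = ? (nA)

1214.123 nA

In nA:
  0.005393 μA = 0.005393 × 10^3 nA = 5.393
  0.004151 μA = 0.004151 × 10^3 nA = 4.151
  0.4247 μA = 0.4247 × 10^3 nA = 424.7
  0.7785 μA = 0.7785 × 10^3 nA = 778.5
  1.379 nA → 1.379
Sum: 5.393 + 4.151 + 424.7 + 778.5 + 1.379 = 1214.123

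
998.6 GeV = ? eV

998600000000 eV

giga = 10⁹, (no prefix) = 10⁰; factor is 10⁹.
998.6 × 10⁹ = 998600000000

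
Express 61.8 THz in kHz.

tera = 10^12, kilo = 10^3; factor is 10^9.
61.8 × 10^9 = 61800000000

61800000000 kHz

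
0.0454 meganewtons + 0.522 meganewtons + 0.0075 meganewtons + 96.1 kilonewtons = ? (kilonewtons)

671 kilonewtons

In kilonewtons:
  0.0454 meganewtons = 0.0454e3 kilonewtons = 45.4
  0.522 meganewtons = 0.522e3 kilonewtons = 522
  0.0075 meganewtons = 0.0075e3 kilonewtons = 7.5
  96.1 kilonewtons → 96.1
Sum: 45.4 + 522 + 7.5 + 96.1 = 671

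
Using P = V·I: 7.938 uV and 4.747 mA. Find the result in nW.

37.681686 nW

7.938 × 10^-6 × 4.747 × 10^-3 = 37.681686 × 10^-9 W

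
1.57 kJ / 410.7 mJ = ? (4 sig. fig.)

3823

(1.57 × 10^3) / (410.7 × 10^-3) = 0.0038227 × 10^6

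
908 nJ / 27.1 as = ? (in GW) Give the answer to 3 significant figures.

33.5 GW

(908 × 10⁻⁹) / (27.1 × 10⁻¹⁸) = 33.506 × 10⁹ W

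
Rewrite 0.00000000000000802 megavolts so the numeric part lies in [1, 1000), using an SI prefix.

8.02 nanovolts

= 8.02 × 10^-9 volts; 10^-9 is nano.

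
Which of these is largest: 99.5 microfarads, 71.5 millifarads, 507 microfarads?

71.5 millifarads

99.5 microfarads = 0.0000995 farads
71.5 millifarads = 0.0715 farads
507 microfarads = 0.000507 farads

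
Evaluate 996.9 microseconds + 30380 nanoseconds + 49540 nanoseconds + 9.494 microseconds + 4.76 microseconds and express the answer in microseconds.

1091.074 microseconds

In microseconds:
  996.9 microseconds → 996.9
  30380 nanoseconds = 30380 × 10^-3 microseconds = 30.38
  49540 nanoseconds = 49540 × 10^-3 microseconds = 49.54
  9.494 microseconds → 9.494
  4.76 microseconds → 4.76
Sum: 996.9 + 30.38 + 49.54 + 9.494 + 4.76 = 1091.074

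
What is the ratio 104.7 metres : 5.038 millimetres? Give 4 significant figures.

(104.7) / (5.038 × 10^-3) = 20.782 × 10^3

20780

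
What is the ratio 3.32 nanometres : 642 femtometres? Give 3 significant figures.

5170

(3.32e-9) / (642e-15) = 0.005171e6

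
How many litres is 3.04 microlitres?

micro = 10^-6, (no prefix) = 10^0; factor is 10^-6.
3.04 × 10^-6 = 0.00000304

0.00000304 litres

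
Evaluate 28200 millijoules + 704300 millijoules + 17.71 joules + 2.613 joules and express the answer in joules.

In joules:
  28200 millijoules = 28200 × 10⁻³ joules = 28.2
  704300 millijoules = 704300 × 10⁻³ joules = 704.3
  17.71 joules → 17.71
  2.613 joules → 2.613
Sum: 28.2 + 704.3 + 17.71 + 2.613 = 752.823

752.823 joules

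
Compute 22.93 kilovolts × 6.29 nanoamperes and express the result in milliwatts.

22.93 × 10^3 × 6.29 × 10^-9 = 144.2297 × 10^-6 W

0.1442297 milliwatts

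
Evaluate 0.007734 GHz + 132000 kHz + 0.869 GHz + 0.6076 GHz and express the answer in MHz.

1616.334 MHz

In MHz:
  0.007734 GHz = 0.007734e3 MHz = 7.734
  132000 kHz = 132000e-3 MHz = 132
  0.869 GHz = 0.869e3 MHz = 869
  0.6076 GHz = 0.6076e3 MHz = 607.6
Sum: 7.734 + 132 + 869 + 607.6 = 1616.334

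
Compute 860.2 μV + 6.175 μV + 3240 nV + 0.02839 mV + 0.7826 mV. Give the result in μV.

1680.605 μV

In μV:
  860.2 μV → 860.2
  6.175 μV → 6.175
  3240 nV = 3240e-3 μV = 3.24
  0.02839 mV = 0.02839e3 μV = 28.39
  0.7826 mV = 0.7826e3 μV = 782.6
Sum: 860.2 + 6.175 + 3.24 + 28.39 + 782.6 = 1680.605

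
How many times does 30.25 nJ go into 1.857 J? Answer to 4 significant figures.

(1.857) / (30.25 × 10⁻⁹) = 0.061388 × 10⁹

61390000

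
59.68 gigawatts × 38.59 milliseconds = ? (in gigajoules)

2.3030512 gigajoules

59.68 × 10⁹ × 38.59 × 10⁻³ = 2303.0512 × 10⁶ J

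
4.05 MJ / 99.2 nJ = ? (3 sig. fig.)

(4.05 × 10⁶) / (99.2 × 10⁻⁹) = 0.04083 × 10¹⁵

40800000000000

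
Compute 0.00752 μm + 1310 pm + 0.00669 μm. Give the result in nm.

In nm:
  0.00752 μm = 0.00752 × 10³ nm = 7.52
  1310 pm = 1310 × 10⁻³ nm = 1.31
  0.00669 μm = 0.00669 × 10³ nm = 6.69
Sum: 7.52 + 1.31 + 6.69 = 15.52

15.52 nm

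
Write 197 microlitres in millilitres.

0.197 millilitres

micro = 1e-6, milli = 1e-3; factor is 1e-3.
197 × 1e-3 = 0.197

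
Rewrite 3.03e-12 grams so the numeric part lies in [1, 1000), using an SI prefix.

3.03 picograms

= 3.03e-12 grams; 1e-12 is pico.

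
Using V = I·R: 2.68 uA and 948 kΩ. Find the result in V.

2.68 × 10⁻⁶ × 948 × 10³ = 2540.64 × 10⁻³ V

2.54064 V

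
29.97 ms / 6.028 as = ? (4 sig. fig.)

(29.97e-3) / (6.028e-18) = 4.9718e15

4972000000000000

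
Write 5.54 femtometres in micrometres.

0.00000000554 micrometres

femto = 10^-15, micro = 10^-6; factor is 10^-9.
5.54 × 10^-9 = 0.00000000554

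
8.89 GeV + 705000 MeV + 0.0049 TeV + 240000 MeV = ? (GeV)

958.79 GeV

In GeV:
  8.89 GeV → 8.89
  705000 MeV = 705000e-3 GeV = 705
  0.0049 TeV = 0.0049e3 GeV = 4.9
  240000 MeV = 240000e-3 GeV = 240
Sum: 8.89 + 705 + 4.9 + 240 = 958.79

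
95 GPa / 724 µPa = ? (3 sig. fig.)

(95 × 10⁹) / (724 × 10⁻⁶) = 0.1312 × 10¹⁵

131000000000000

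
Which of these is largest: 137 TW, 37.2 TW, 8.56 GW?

137 TW

137 TW = 137000000000000 W
37.2 TW = 37200000000000 W
8.56 GW = 8560000000 W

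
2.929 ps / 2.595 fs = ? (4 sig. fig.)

1129

(2.929 × 10^-12) / (2.595 × 10^-15) = 1.1287 × 10^3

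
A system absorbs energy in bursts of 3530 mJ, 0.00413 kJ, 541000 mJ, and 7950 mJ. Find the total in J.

556.61 J

In J:
  3530 mJ = 3530e-3 J = 3.53
  0.00413 kJ = 0.00413e3 J = 4.13
  541000 mJ = 541000e-3 J = 541
  7950 mJ = 7950e-3 J = 7.95
Sum: 3.53 + 4.13 + 541 + 7.95 = 556.61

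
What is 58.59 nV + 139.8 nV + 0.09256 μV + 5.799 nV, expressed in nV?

In nV:
  58.59 nV → 58.59
  139.8 nV → 139.8
  0.09256 μV = 0.09256 × 10³ nV = 92.56
  5.799 nV → 5.799
Sum: 58.59 + 139.8 + 92.56 + 5.799 = 296.749

296.749 nV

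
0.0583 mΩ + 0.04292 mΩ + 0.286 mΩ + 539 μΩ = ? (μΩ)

In μΩ:
  0.0583 mΩ = 0.0583e3 μΩ = 58.3
  0.04292 mΩ = 0.04292e3 μΩ = 42.92
  0.286 mΩ = 0.286e3 μΩ = 286
  539 μΩ → 539
Sum: 58.3 + 42.92 + 286 + 539 = 926.22

926.22 μΩ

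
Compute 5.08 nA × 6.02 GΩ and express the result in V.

5.08e-9 × 6.02e9 = 30.5816 V

30.5816 V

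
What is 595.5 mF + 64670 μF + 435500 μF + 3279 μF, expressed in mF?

In mF:
  595.5 mF → 595.5
  64670 μF = 64670 × 10⁻³ mF = 64.67
  435500 μF = 435500 × 10⁻³ mF = 435.5
  3279 μF = 3279 × 10⁻³ mF = 3.279
Sum: 595.5 + 64.67 + 435.5 + 3.279 = 1098.949

1098.949 mF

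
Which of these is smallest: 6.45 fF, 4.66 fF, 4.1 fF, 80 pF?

6.45 fF = 0.00000000000000645 F
4.66 fF = 0.00000000000000466 F
4.1 fF = 0.0000000000000041 F
80 pF = 0.00000000008 F

4.1 fF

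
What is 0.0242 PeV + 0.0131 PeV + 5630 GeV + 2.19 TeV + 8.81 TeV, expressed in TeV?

53.93 TeV

In TeV:
  0.0242 PeV = 0.0242 × 10³ TeV = 24.2
  0.0131 PeV = 0.0131 × 10³ TeV = 13.1
  5630 GeV = 5630 × 10⁻³ TeV = 5.63
  2.19 TeV → 2.19
  8.81 TeV → 8.81
Sum: 24.2 + 13.1 + 5.63 + 2.19 + 8.81 = 53.93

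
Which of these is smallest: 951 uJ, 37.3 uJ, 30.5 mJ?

951 uJ = 0.000951 J
37.3 uJ = 0.0000373 J
30.5 mJ = 0.0305 J

37.3 uJ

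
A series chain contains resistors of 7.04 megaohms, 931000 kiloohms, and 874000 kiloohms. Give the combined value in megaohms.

In megaohms:
  7.04 megaohms → 7.04
  931000 kiloohms = 931000 × 10^-3 megaohms = 931
  874000 kiloohms = 874000 × 10^-3 megaohms = 874
Sum: 7.04 + 931 + 874 = 1812.04

1812.04 megaohms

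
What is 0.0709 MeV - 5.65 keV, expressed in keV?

65.25 keV

In keV:
  0.0709 MeV = 0.0709 × 10³ keV = 70.9
  5.65 keV → 5.65
Difference: 70.9 - 5.65 = 65.25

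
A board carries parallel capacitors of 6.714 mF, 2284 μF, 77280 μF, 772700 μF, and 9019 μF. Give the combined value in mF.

867.997 mF

In mF:
  6.714 mF → 6.714
  2284 μF = 2284 × 10^-3 mF = 2.284
  77280 μF = 77280 × 10^-3 mF = 77.28
  772700 μF = 772700 × 10^-3 mF = 772.7
  9019 μF = 9019 × 10^-3 mF = 9.019
Sum: 6.714 + 2.284 + 77.28 + 772.7 + 9.019 = 867.997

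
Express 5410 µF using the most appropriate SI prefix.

5.41 mF

= 5.41 × 10⁻³ F; 10⁻³ is milli.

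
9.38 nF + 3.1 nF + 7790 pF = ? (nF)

20.27 nF

In nF:
  9.38 nF → 9.38
  3.1 nF → 3.1
  7790 pF = 7790 × 10⁻³ nF = 7.79
Sum: 9.38 + 3.1 + 7.79 = 20.27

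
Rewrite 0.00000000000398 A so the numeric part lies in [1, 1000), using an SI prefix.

3.98 pA

= 3.98e-12 A; 1e-12 is pico.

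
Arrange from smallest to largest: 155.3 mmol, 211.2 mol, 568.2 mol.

155.3 mmol = 0.1553 mol
211.2 mol = 211.2 mol
568.2 mol = 568.2 mol

155.3 mmol < 211.2 mol < 568.2 mol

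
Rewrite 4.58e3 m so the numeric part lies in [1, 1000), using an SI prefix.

= 4.58e3 m; 1e3 is kilo.

4.58 km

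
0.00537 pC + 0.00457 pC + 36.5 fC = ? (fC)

In fC:
  0.00537 pC = 0.00537 × 10³ fC = 5.37
  0.00457 pC = 0.00457 × 10³ fC = 4.57
  36.5 fC → 36.5
Sum: 5.37 + 4.57 + 36.5 = 46.44

46.44 fC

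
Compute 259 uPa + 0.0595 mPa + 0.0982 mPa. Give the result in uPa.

416.7 uPa

In uPa:
  259 uPa → 259
  0.0595 mPa = 0.0595 × 10^3 uPa = 59.5
  0.0982 mPa = 0.0982 × 10^3 uPa = 98.2
Sum: 259 + 59.5 + 98.2 = 416.7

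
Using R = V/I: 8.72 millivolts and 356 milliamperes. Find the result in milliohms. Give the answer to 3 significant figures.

(8.72e-3) / (356e-3) = 0.024494 Ω

24.5 milliohms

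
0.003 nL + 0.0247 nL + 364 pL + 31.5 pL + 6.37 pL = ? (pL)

In pL:
  0.003 nL = 0.003 × 10^3 pL = 3
  0.0247 nL = 0.0247 × 10^3 pL = 24.7
  364 pL → 364
  31.5 pL → 31.5
  6.37 pL → 6.37
Sum: 3 + 24.7 + 364 + 31.5 + 6.37 = 429.57

429.57 pL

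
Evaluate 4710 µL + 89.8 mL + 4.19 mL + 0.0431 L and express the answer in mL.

141.8 mL

In mL:
  4710 µL = 4710 × 10^-3 mL = 4.71
  89.8 mL → 89.8
  4.19 mL → 4.19
  0.0431 L = 0.0431 × 10^3 mL = 43.1
Sum: 4.71 + 89.8 + 4.19 + 43.1 = 141.8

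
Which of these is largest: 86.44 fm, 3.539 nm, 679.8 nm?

86.44 fm = 0.00000000000008644 m
3.539 nm = 0.000000003539 m
679.8 nm = 0.0000006798 m

679.8 nm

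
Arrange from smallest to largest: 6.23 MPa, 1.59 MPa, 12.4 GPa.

1.59 MPa < 6.23 MPa < 12.4 GPa

6.23 MPa = 6230000 Pa
1.59 MPa = 1590000 Pa
12.4 GPa = 12400000000 Pa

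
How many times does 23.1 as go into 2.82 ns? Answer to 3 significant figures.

122000000

(2.82 × 10^-9) / (23.1 × 10^-18) = 0.1221 × 10^9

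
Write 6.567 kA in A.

6567 A

kilo = 1e3, (no prefix) = 1e0; factor is 1e3.
6.567 × 1e3 = 6567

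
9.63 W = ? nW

(no prefix) = 1e0, nano = 1e-9; factor is 1e9.
9.63 × 1e9 = 9630000000

9630000000 nW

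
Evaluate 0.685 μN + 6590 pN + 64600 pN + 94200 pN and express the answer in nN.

850.39 nN

In nN:
  0.685 μN = 0.685e3 nN = 685
  6590 pN = 6590e-3 nN = 6.59
  64600 pN = 64600e-3 nN = 64.6
  94200 pN = 94200e-3 nN = 94.2
Sum: 685 + 6.59 + 64.6 + 94.2 = 850.39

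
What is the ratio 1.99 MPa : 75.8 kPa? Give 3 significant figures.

(1.99 × 10⁶) / (75.8 × 10³) = 0.02625 × 10³

26.3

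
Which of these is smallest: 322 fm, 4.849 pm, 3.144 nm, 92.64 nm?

322 fm = 0.000000000000322 m
4.849 pm = 0.000000000004849 m
3.144 nm = 0.000000003144 m
92.64 nm = 0.00000009264 m

322 fm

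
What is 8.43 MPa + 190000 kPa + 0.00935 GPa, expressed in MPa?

207.78 MPa

In MPa:
  8.43 MPa → 8.43
  190000 kPa = 190000 × 10^-3 MPa = 190
  0.00935 GPa = 0.00935 × 10^3 MPa = 9.35
Sum: 8.43 + 190 + 9.35 = 207.78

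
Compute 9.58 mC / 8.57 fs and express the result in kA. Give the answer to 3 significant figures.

(9.58 × 10⁻³) / (8.57 × 10⁻¹⁵) = 1.1179 × 10¹² A

1120000000 kA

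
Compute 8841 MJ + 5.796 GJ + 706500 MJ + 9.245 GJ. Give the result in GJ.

730.382 GJ

In GJ:
  8841 MJ = 8841 × 10^-3 GJ = 8.841
  5.796 GJ → 5.796
  706500 MJ = 706500 × 10^-3 GJ = 706.5
  9.245 GJ → 9.245
Sum: 8.841 + 5.796 + 706.5 + 9.245 = 730.382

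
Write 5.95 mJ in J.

milli = 1e-3, (no prefix) = 1e0; factor is 1e-3.
5.95 × 1e-3 = 0.00595

0.00595 J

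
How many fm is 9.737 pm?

pico = 10⁻¹², femto = 10⁻¹⁵; factor is 10³.
9.737 × 10³ = 9737

9737 fm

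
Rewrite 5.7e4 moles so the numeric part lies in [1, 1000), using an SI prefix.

= 57e3 moles; 1e3 is kilo.

57 kilomoles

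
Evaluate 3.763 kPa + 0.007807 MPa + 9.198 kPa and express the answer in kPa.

In kPa:
  3.763 kPa → 3.763
  0.007807 MPa = 0.007807 × 10^3 kPa = 7.807
  9.198 kPa → 9.198
Sum: 3.763 + 7.807 + 9.198 = 20.768

20.768 kPa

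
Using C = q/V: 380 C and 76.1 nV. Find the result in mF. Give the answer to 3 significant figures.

(380) / (76.1e-9) = 4.9934e9 F

4990000000000 mF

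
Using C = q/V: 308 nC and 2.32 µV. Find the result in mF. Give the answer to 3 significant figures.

133 mF

(308e-9) / (2.32e-6) = 132.76e-3 F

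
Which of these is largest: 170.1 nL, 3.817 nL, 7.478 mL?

7.478 mL

170.1 nL = 0.0000001701 L
3.817 nL = 0.000000003817 L
7.478 mL = 0.007478 L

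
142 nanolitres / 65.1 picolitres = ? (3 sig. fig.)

(142e-9) / (65.1e-12) = 2.181e3

2180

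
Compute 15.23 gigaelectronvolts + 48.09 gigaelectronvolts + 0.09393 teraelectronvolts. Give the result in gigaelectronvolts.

In gigaelectronvolts:
  15.23 gigaelectronvolts → 15.23
  48.09 gigaelectronvolts → 48.09
  0.09393 teraelectronvolts = 0.09393e3 gigaelectronvolts = 93.93
Sum: 15.23 + 48.09 + 93.93 = 157.25

157.25 gigaelectronvolts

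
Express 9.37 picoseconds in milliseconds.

pico = 10^-12, milli = 10^-3; factor is 10^-9.
9.37 × 10^-9 = 0.00000000937

0.00000000937 milliseconds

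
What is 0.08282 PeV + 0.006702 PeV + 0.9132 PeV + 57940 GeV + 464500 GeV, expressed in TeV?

In TeV:
  0.08282 PeV = 0.08282 × 10³ TeV = 82.82
  0.006702 PeV = 0.006702 × 10³ TeV = 6.702
  0.9132 PeV = 0.9132 × 10³ TeV = 913.2
  57940 GeV = 57940 × 10⁻³ TeV = 57.94
  464500 GeV = 464500 × 10⁻³ TeV = 464.5
Sum: 82.82 + 6.702 + 913.2 + 57.94 + 464.5 = 1525.162

1525.162 TeV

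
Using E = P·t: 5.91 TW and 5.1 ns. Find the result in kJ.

5.91e12 × 5.1e-9 = 30.141e3 J

30.141 kJ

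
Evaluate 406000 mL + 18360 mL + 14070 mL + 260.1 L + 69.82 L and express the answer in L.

768.35 L

In L:
  406000 mL = 406000e-3 L = 406
  18360 mL = 18360e-3 L = 18.36
  14070 mL = 14070e-3 L = 14.07
  260.1 L → 260.1
  69.82 L → 69.82
Sum: 406 + 18.36 + 14.07 + 260.1 + 69.82 = 768.35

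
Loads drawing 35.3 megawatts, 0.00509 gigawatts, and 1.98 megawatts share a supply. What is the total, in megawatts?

In megawatts:
  35.3 megawatts → 35.3
  0.00509 gigawatts = 0.00509 × 10³ megawatts = 5.09
  1.98 megawatts → 1.98
Sum: 35.3 + 5.09 + 1.98 = 42.37

42.37 megawatts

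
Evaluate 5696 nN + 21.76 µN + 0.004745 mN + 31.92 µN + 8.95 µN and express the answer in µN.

In µN:
  5696 nN = 5696 × 10⁻³ µN = 5.696
  21.76 µN → 21.76
  0.004745 mN = 0.004745 × 10³ µN = 4.745
  31.92 µN → 31.92
  8.95 µN → 8.95
Sum: 5.696 + 21.76 + 4.745 + 31.92 + 8.95 = 73.071

73.071 µN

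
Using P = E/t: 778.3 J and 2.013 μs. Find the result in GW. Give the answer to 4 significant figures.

0.3866 GW

(778.3) / (2.013 × 10^-6) = 386.637 × 10^6 W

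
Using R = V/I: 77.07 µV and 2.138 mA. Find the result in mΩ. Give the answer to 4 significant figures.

(77.07e-6) / (2.138e-3) = 36.0477e-3 Ω

36.05 mΩ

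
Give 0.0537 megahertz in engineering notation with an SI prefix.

= 53.7e3 hertz; 1e3 is kilo.

53.7 kilohertz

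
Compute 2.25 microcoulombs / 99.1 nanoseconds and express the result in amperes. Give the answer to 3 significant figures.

22.7 amperes

(2.25 × 10⁻⁶) / (99.1 × 10⁻⁹) = 0.022704 × 10³ A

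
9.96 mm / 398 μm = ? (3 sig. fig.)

(9.96 × 10⁻³) / (398 × 10⁻⁶) = 0.02503 × 10³

25.0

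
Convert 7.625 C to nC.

(no prefix) = 10⁰, nano = 10⁻⁹; factor is 10⁹.
7.625 × 10⁹ = 7625000000

7625000000 nC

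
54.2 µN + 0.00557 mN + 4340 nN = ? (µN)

In µN:
  54.2 µN → 54.2
  0.00557 mN = 0.00557e3 µN = 5.57
  4340 nN = 4340e-3 µN = 4.34
Sum: 54.2 + 5.57 + 4.34 = 64.11

64.11 µN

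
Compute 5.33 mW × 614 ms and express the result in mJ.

5.33 × 10⁻³ × 614 × 10⁻³ = 3272.62 × 10⁻⁶ J

3.27262 mJ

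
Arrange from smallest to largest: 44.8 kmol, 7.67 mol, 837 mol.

44.8 kmol = 44800 mol
7.67 mol = 7.67 mol
837 mol = 837 mol

7.67 mol < 837 mol < 44.8 kmol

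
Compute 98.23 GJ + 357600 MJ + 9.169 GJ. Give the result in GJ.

464.999 GJ

In GJ:
  98.23 GJ → 98.23
  357600 MJ = 357600 × 10⁻³ GJ = 357.6
  9.169 GJ → 9.169
Sum: 98.23 + 357.6 + 9.169 = 464.999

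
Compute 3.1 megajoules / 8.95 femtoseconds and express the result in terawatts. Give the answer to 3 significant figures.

346000000 terawatts

(3.1 × 10^6) / (8.95 × 10^-15) = 0.34637 × 10^21 W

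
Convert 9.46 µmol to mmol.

micro = 1e-6, milli = 1e-3; factor is 1e-3.
9.46 × 1e-3 = 0.00946

0.00946 mmol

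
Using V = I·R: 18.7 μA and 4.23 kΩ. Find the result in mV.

79.101 mV

18.7 × 10⁻⁶ × 4.23 × 10³ = 79.101 × 10⁻³ V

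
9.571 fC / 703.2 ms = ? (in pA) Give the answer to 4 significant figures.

(9.571 × 10⁻¹⁵) / (703.2 × 10⁻³) = 0.0136106 × 10⁻¹² A

0.01361 pA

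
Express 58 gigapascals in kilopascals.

giga = 10^9, kilo = 10^3; factor is 10^6.
58 × 10^6 = 58000000

58000000 kilopascals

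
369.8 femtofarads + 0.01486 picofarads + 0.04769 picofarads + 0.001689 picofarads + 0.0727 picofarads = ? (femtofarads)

In femtofarads:
  369.8 femtofarads → 369.8
  0.01486 picofarads = 0.01486e3 femtofarads = 14.86
  0.04769 picofarads = 0.04769e3 femtofarads = 47.69
  0.001689 picofarads = 0.001689e3 femtofarads = 1.689
  0.0727 picofarads = 0.0727e3 femtofarads = 72.7
Sum: 369.8 + 14.86 + 47.69 + 1.689 + 72.7 = 506.739

506.739 femtofarads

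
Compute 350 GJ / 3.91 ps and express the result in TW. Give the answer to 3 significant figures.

89500000000 TW

(350 × 10⁹) / (3.91 × 10⁻¹²) = 89.514 × 10²¹ W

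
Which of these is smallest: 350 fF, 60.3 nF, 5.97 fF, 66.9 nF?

350 fF = 0.00000000000035 F
60.3 nF = 0.0000000603 F
5.97 fF = 0.00000000000000597 F
66.9 nF = 0.0000000669 F

5.97 fF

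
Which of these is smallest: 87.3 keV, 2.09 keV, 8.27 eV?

8.27 eV

87.3 keV = 87300 eV
2.09 keV = 2090 eV
8.27 eV = 8.27 eV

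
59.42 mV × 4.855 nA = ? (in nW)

59.42 × 10^-3 × 4.855 × 10^-9 = 288.4841 × 10^-12 W

0.2884841 nW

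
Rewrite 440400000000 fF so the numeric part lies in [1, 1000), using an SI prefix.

440.4 uF

= 440.4 × 10⁻⁶ F; 10⁻⁶ is micro.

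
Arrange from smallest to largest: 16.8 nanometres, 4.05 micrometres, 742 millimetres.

16.8 nanometres < 4.05 micrometres < 742 millimetres

16.8 nanometres = 0.0000000168 metres
4.05 micrometres = 0.00000405 metres
742 millimetres = 0.742 metres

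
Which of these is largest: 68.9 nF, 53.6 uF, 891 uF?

68.9 nF = 0.0000000689 F
53.6 uF = 0.0000536 F
891 uF = 0.000891 F

891 uF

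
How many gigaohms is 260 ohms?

0.00000026 gigaohms

(no prefix) = 1e0, giga = 1e9; factor is 1e-9.
260 × 1e-9 = 0.00000026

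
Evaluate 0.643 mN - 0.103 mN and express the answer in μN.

In μN:
  0.643 mN = 0.643 × 10³ μN = 643
  0.103 mN = 0.103 × 10³ μN = 103
Difference: 643 - 103 = 540

540 μN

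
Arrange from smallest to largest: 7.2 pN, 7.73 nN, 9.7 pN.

7.2 pN < 9.7 pN < 7.73 nN

7.2 pN = 0.0000000000072 N
7.73 nN = 0.00000000773 N
9.7 pN = 0.0000000000097 N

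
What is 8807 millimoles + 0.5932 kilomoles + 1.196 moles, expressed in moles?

603.203 moles

In moles:
  8807 millimoles = 8807 × 10⁻³ moles = 8.807
  0.5932 kilomoles = 0.5932 × 10³ moles = 593.2
  1.196 moles → 1.196
Sum: 8.807 + 593.2 + 1.196 = 603.203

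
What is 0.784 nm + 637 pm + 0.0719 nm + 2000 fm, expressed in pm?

In pm:
  0.784 nm = 0.784 × 10^3 pm = 784
  637 pm → 637
  0.0719 nm = 0.0719 × 10^3 pm = 71.9
  2000 fm = 2000 × 10^-3 pm = 2
Sum: 784 + 637 + 71.9 + 2 = 1494.9

1494.9 pm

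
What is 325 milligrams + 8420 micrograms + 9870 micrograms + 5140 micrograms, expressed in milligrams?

In milligrams:
  325 milligrams → 325
  8420 micrograms = 8420 × 10^-3 milligrams = 8.42
  9870 micrograms = 9870 × 10^-3 milligrams = 9.87
  5140 micrograms = 5140 × 10^-3 milligrams = 5.14
Sum: 325 + 8.42 + 9.87 + 5.14 = 348.43

348.43 milligrams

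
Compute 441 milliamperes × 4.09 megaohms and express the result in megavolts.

1.80369 megavolts

441e-3 × 4.09e6 = 1803.69e3 V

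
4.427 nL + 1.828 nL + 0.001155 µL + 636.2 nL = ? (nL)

In nL:
  4.427 nL → 4.427
  1.828 nL → 1.828
  0.001155 µL = 0.001155 × 10³ nL = 1.155
  636.2 nL → 636.2
Sum: 4.427 + 1.828 + 1.155 + 636.2 = 643.61

643.61 nL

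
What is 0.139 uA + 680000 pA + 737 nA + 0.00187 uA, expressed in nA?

In nA:
  0.139 uA = 0.139e3 nA = 139
  680000 pA = 680000e-3 nA = 680
  737 nA → 737
  0.00187 uA = 0.00187e3 nA = 1.87
Sum: 139 + 680 + 737 + 1.87 = 1557.87

1557.87 nA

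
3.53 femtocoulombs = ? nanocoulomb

0.00000353 nanocoulombs

femto = 10^-15, nano = 10^-9; factor is 10^-6.
3.53 × 10^-6 = 0.00000353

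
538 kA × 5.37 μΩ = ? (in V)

2.88906 V

538e3 × 5.37e-6 = 2889.06e-3 V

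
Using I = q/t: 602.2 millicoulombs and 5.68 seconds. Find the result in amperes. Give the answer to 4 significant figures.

(602.2 × 10⁻³) / (5.68) = 106.021 × 10⁻³ A

0.1060 amperes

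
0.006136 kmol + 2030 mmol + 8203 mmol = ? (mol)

In mol:
  0.006136 kmol = 0.006136 × 10^3 mol = 6.136
  2030 mmol = 2030 × 10^-3 mol = 2.03
  8203 mmol = 8203 × 10^-3 mol = 8.203
Sum: 6.136 + 2.03 + 8.203 = 16.369

16.369 mol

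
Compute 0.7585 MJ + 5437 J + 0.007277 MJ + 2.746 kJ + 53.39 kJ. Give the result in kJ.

In kJ:
  0.7585 MJ = 0.7585e3 kJ = 758.5
  5437 J = 5437e-3 kJ = 5.437
  0.007277 MJ = 0.007277e3 kJ = 7.277
  2.746 kJ → 2.746
  53.39 kJ → 53.39
Sum: 758.5 + 5.437 + 7.277 + 2.746 + 53.39 = 827.35

827.35 kJ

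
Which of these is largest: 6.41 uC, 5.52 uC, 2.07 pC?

6.41 uC

6.41 uC = 0.00000641 C
5.52 uC = 0.00000552 C
2.07 pC = 0.00000000000207 C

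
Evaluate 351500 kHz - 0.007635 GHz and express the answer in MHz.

In MHz:
  351500 kHz = 351500 × 10^-3 MHz = 351.5
  0.007635 GHz = 0.007635 × 10^3 MHz = 7.635
Difference: 351.5 - 7.635 = 343.865

343.865 MHz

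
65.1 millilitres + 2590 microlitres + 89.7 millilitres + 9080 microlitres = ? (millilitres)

In millilitres:
  65.1 millilitres → 65.1
  2590 microlitres = 2590 × 10^-3 millilitres = 2.59
  89.7 millilitres → 89.7
  9080 microlitres = 9080 × 10^-3 millilitres = 9.08
Sum: 65.1 + 2.59 + 89.7 + 9.08 = 166.47

166.47 millilitres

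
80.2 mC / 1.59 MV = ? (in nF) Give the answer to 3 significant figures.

(80.2 × 10^-3) / (1.59 × 10^6) = 50.44 × 10^-9 F

50.4 nF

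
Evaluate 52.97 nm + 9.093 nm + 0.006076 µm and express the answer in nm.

68.139 nm

In nm:
  52.97 nm → 52.97
  9.093 nm → 9.093
  0.006076 µm = 0.006076e3 nm = 6.076
Sum: 52.97 + 9.093 + 6.076 = 68.139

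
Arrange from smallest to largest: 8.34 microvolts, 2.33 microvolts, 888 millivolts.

8.34 microvolts = 0.00000834 volts
2.33 microvolts = 0.00000233 volts
888 millivolts = 0.888 volts

2.33 microvolts < 8.34 microvolts < 888 millivolts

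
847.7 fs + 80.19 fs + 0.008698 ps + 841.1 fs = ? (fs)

In fs:
  847.7 fs → 847.7
  80.19 fs → 80.19
  0.008698 ps = 0.008698e3 fs = 8.698
  841.1 fs → 841.1
Sum: 847.7 + 80.19 + 8.698 + 841.1 = 1777.688

1777.688 fs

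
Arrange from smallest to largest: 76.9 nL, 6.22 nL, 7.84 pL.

7.84 pL < 6.22 nL < 76.9 nL

76.9 nL = 0.0000000769 L
6.22 nL = 0.00000000622 L
7.84 pL = 0.00000000000784 L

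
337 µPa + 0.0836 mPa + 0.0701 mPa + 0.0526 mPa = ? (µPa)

In µPa:
  337 µPa → 337
  0.0836 mPa = 0.0836e3 µPa = 83.6
  0.0701 mPa = 0.0701e3 µPa = 70.1
  0.0526 mPa = 0.0526e3 µPa = 52.6
Sum: 337 + 83.6 + 70.1 + 52.6 = 543.3

543.3 µPa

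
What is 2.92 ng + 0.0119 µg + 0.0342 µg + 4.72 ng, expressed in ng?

In ng:
  2.92 ng → 2.92
  0.0119 µg = 0.0119 × 10^3 ng = 11.9
  0.0342 µg = 0.0342 × 10^3 ng = 34.2
  4.72 ng → 4.72
Sum: 2.92 + 11.9 + 34.2 + 4.72 = 53.74

53.74 ng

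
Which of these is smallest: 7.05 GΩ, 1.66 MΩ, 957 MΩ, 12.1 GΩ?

7.05 GΩ = 7050000000 Ω
1.66 MΩ = 1660000 Ω
957 MΩ = 957000000 Ω
12.1 GΩ = 12100000000 Ω

1.66 MΩ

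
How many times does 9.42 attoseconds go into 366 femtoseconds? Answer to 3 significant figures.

(366 × 10⁻¹⁵) / (9.42 × 10⁻¹⁸) = 38.85 × 10³

38900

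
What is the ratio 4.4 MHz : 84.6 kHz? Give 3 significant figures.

52.0

(4.4 × 10⁶) / (84.6 × 10³) = 0.05201 × 10³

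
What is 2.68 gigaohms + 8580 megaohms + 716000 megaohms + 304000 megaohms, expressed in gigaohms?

In gigaohms:
  2.68 gigaohms → 2.68
  8580 megaohms = 8580 × 10⁻³ gigaohms = 8.58
  716000 megaohms = 716000 × 10⁻³ gigaohms = 716
  304000 megaohms = 304000 × 10⁻³ gigaohms = 304
Sum: 2.68 + 8.58 + 716 + 304 = 1031.26

1031.26 gigaohms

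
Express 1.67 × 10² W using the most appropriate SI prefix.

= 167 W; mantissa already in [1, 1000).

167 W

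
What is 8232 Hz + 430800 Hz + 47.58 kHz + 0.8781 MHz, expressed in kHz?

In kHz:
  8232 Hz = 8232 × 10^-3 kHz = 8.232
  430800 Hz = 430800 × 10^-3 kHz = 430.8
  47.58 kHz → 47.58
  0.8781 MHz = 0.8781 × 10^3 kHz = 878.1
Sum: 8.232 + 430.8 + 47.58 + 878.1 = 1364.712

1364.712 kHz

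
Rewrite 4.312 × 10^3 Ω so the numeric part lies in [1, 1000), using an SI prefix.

= 4.312 × 10^3 Ω; 10^3 is kilo.

4.312 kΩ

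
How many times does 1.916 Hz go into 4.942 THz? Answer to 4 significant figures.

2579000000000

(4.942 × 10¹²) / (1.916) = 2.5793 × 10¹²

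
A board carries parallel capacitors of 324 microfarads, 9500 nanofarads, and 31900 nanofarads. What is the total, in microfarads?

365.4 microfarads

In microfarads:
  324 microfarads → 324
  9500 nanofarads = 9500 × 10^-3 microfarads = 9.5
  31900 nanofarads = 31900 × 10^-3 microfarads = 31.9
Sum: 324 + 9.5 + 31.9 = 365.4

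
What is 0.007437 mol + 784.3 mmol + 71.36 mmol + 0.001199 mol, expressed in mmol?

864.296 mmol

In mmol:
  0.007437 mol = 0.007437e3 mmol = 7.437
  784.3 mmol → 784.3
  71.36 mmol → 71.36
  0.001199 mol = 0.001199e3 mmol = 1.199
Sum: 7.437 + 784.3 + 71.36 + 1.199 = 864.296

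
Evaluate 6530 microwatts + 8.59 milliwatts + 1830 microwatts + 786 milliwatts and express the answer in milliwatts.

802.95 milliwatts

In milliwatts:
  6530 microwatts = 6530 × 10^-3 milliwatts = 6.53
  8.59 milliwatts → 8.59
  1830 microwatts = 1830 × 10^-3 milliwatts = 1.83
  786 milliwatts → 786
Sum: 6.53 + 8.59 + 1.83 + 786 = 802.95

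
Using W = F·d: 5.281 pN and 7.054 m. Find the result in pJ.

5.281 × 10^-12 × 7.054 = 37.252174 × 10^-12 J

37.252174 pJ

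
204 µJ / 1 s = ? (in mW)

0.204 mW

(204 × 10⁻⁶) / (1) = 204 × 10⁻⁶ W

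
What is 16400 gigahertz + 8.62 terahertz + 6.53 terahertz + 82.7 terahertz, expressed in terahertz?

114.25 terahertz

In terahertz:
  16400 gigahertz = 16400 × 10⁻³ terahertz = 16.4
  8.62 terahertz → 8.62
  6.53 terahertz → 6.53
  82.7 terahertz → 82.7
Sum: 16.4 + 8.62 + 6.53 + 82.7 = 114.25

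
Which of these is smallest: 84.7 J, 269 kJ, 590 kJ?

84.7 J

84.7 J = 84.7 J
269 kJ = 269000 J
590 kJ = 590000 J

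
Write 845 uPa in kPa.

0.000000845 kPa

micro = 10^-6, kilo = 10^3; factor is 10^-9.
845 × 10^-9 = 0.000000845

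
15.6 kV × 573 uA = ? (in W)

8.9388 W

15.6e3 × 573e-6 = 8938.8e-3 W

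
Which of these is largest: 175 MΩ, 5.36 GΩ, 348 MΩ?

175 MΩ = 175000000 Ω
5.36 GΩ = 5360000000 Ω
348 MΩ = 348000000 Ω

5.36 GΩ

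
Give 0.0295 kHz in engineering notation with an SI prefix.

= 29.5 Hz; mantissa already in [1, 1000).

29.5 Hz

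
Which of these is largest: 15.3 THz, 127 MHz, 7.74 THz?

15.3 THz

15.3 THz = 15300000000000 Hz
127 MHz = 127000000 Hz
7.74 THz = 7740000000000 Hz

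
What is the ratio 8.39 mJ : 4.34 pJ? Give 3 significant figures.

1930000000

(8.39 × 10^-3) / (4.34 × 10^-12) = 1.933 × 10^9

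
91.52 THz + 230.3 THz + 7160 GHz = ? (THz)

In THz:
  91.52 THz → 91.52
  230.3 THz → 230.3
  7160 GHz = 7160 × 10^-3 THz = 7.16
Sum: 91.52 + 230.3 + 7.16 = 328.98

328.98 THz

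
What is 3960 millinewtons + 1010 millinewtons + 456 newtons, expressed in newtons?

460.97 newtons

In newtons:
  3960 millinewtons = 3960 × 10^-3 newtons = 3.96
  1010 millinewtons = 1010 × 10^-3 newtons = 1.01
  456 newtons → 456
Sum: 3.96 + 1.01 + 456 = 460.97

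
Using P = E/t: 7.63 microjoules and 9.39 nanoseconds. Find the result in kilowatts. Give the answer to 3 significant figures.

(7.63 × 10^-6) / (9.39 × 10^-9) = 0.81257 × 10^3 W

0.813 kilowatts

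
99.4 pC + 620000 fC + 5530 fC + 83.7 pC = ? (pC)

808.63 pC

In pC:
  99.4 pC → 99.4
  620000 fC = 620000e-3 pC = 620
  5530 fC = 5530e-3 pC = 5.53
  83.7 pC → 83.7
Sum: 99.4 + 620 + 5.53 + 83.7 = 808.63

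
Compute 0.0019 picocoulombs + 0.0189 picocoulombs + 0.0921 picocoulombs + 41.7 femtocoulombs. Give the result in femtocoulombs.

154.6 femtocoulombs

In femtocoulombs:
  0.0019 picocoulombs = 0.0019e3 femtocoulombs = 1.9
  0.0189 picocoulombs = 0.0189e3 femtocoulombs = 18.9
  0.0921 picocoulombs = 0.0921e3 femtocoulombs = 92.1
  41.7 femtocoulombs → 41.7
Sum: 1.9 + 18.9 + 92.1 + 41.7 = 154.6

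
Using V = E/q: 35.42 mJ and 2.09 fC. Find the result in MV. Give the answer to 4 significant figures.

16950000 MV

(35.42 × 10⁻³) / (2.09 × 10⁻¹⁵) = 16.9474 × 10¹² V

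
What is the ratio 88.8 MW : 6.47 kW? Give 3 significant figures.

13700

(88.8e6) / (6.47e3) = 13.72e3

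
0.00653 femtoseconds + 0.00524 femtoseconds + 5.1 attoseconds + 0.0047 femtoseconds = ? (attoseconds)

21.57 attoseconds

In attoseconds:
  0.00653 femtoseconds = 0.00653 × 10³ attoseconds = 6.53
  0.00524 femtoseconds = 0.00524 × 10³ attoseconds = 5.24
  5.1 attoseconds → 5.1
  0.0047 femtoseconds = 0.0047 × 10³ attoseconds = 4.7
Sum: 6.53 + 5.24 + 5.1 + 4.7 = 21.57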